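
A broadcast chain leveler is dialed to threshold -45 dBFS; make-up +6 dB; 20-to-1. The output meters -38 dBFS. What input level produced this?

-25 dBFS

Remove make-up: -38 − 6 = -44 dBFS.
The compressed level sits -44 − (-45) = 1 dB over threshold.
Before 20:1 compression the overshoot was 1 × 20 = 20 dB, so input = -45 + 20 = -25 dBFS.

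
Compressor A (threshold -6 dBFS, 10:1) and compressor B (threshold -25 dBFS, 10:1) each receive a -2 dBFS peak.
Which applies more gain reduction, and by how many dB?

B, by 17.1 dB

A: GR = 4 − 4/10 = 3.6 dB.
B: GR = 23 − 23/10 = 20.7 dB.
B reduces 17.1 dB more.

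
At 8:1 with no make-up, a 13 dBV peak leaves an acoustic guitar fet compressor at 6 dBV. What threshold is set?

Input is 8 dB above T (since output overshoot × R = input overshoot: (6 − T)·8 = 13 − T gives T = 5 dBV).
Check: 5 + (13 − 5)/8 = 5 + 1 = 6 dBV. ✓

5 dBV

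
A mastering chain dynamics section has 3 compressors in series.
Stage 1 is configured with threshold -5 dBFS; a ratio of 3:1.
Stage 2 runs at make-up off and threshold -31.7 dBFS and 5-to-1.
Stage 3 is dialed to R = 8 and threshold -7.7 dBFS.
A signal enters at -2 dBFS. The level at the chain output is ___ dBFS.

-26.16 dBFS

Stage 1: 3 dB above -5 dBFS, reduced 3:1 to 1 dB above → -4 dBFS.
Stage 2: 27.7 dB above -31.7 dBFS, reduced 5:1 to 5.54 dB above → -26.16 dBFS.
Stage 3: below threshold (-26.16 ≤ -7.7); passes unchanged; output -26.16 dBFS.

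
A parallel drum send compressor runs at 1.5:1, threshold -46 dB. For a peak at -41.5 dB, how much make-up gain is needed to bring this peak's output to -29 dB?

Overshoot 4.5 dB → 4.5/1.5 = 3 dB after compression, so the compressed level is -46 + 3 = -43 dB.
Make-up = target − compressed = -29 − (-43) = 14 dB.

14 dB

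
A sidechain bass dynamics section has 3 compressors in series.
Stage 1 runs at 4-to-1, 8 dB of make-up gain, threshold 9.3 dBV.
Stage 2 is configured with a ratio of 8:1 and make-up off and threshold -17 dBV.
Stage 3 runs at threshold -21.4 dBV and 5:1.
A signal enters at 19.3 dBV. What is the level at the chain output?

-19.6 dBV

Stage 1: overshoot 10 dB → 10/4 = 2.5 dB → 11.8 dBV; +8 dB make-up → 19.8 dBV.
Stage 2: 36.8 dB above -17 dBV, reduced 8:1 to 4.6 dB above → -12.4 dBV.
Stage 3: overshoot 9 dB → 9/5 = 1.8 dB → -19.6 dBV.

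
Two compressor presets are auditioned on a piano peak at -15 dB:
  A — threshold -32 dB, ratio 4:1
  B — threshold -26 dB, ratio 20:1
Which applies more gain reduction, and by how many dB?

A: 17 dB over, compressed to 4.25 dB over, so 12.75 dB of GR.
B: 11 dB over, compressed to 0.55 dB over, so 10.45 dB of GR.
A applies 2.3 dB more gain reduction.

A, by 2.3 dB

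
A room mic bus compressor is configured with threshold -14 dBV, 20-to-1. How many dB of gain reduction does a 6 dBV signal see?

19 dB

6 dBV exceeds the threshold by 20 dB.
A 20:1 ratio leaves 1 dB of that excess.
So the signal is attenuated by 20 − 1 = 19 dB.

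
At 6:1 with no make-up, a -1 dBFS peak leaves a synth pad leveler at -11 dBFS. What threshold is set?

Let T be the threshold. Output overshoot = (input overshoot)/R, so -11 − T = (-1 − T)/6.
6·(-11 − T) = -1 − T → 5·T = -66 − (-1) = -65.
T = -65/5 = -13 dBFS.

-13 dBFS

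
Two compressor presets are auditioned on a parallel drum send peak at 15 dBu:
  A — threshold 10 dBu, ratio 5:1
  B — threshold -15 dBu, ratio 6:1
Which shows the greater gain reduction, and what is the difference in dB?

B, by 21 dB

A: 5 dB over, compressed to 1 dB over, so 4 dB of GR.
B: 30 dB over, compressed to 5 dB over, so 25 dB of GR.
B reduces 21 dB more.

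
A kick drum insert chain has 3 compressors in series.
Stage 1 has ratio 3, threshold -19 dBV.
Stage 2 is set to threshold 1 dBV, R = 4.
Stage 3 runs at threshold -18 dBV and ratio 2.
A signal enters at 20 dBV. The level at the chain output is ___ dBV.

Stage 1: overshoot 39 dB → 39/3 = 13 dB → -6 dBV.
Stage 2: below threshold (-6 ≤ 1); passes unchanged; output -6 dBV.
Stage 3: 12 dB above -18 dBV, reduced 2:1 to 6 dB above → -12 dBV.

-12 dBV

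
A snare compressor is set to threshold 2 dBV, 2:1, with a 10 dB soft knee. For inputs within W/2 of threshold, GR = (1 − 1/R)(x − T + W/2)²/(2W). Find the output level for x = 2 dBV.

x − T + W/2 = 2 − 2 + 5 = 5.
GR = (1 − 1/2) × 5² / 20 = 0.5 × 25 / 20 = 0.625 dB.
Output = 2 − 0.625 = 1.375 dBV.

1.375 dBV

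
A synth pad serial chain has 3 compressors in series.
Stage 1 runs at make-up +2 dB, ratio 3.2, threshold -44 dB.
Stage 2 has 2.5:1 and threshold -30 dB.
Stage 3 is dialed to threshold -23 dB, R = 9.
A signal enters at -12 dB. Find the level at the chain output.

-32 dB

Stage 1: overshoot 32 dB → 32/3.2 = 10 dB → -34 dB; +2 dB make-up → -32 dB.
Stage 2: below threshold (-32 ≤ -30); passes unchanged; output -32 dB.
Stage 3: -32 dB ≤ -23 dB, so stage 3 doesn't engage; output -32 dB.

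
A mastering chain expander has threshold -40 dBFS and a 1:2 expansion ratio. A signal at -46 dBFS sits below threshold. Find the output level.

Below threshold, a 1:2 expander applies gain = (2−1)×(T − x) of attenuation.
(2−1) × 6 = 6 dB, so output = -46 − 6 = -52 dBFS.

-52 dBFS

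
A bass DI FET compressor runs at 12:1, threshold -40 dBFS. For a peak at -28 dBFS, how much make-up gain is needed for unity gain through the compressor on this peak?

11 dB

The peak compresses to -40 + 12/12 = -39 dBFS.
To reach -28 dBFS requires -28 − (-39) = 11 dB of make-up.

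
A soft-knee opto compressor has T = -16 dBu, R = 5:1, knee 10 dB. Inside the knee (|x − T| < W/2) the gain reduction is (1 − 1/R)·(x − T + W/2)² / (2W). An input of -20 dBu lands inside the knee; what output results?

x − T + W/2 = -20 − (-16) + 5 = 1.
GR = (1 − 1/5) × 1² / 20 = 0.8 × 1 / 20 = 0.04 dB.
Output = -20 − 0.04 = -20.04 dBu.

-20.04 dBu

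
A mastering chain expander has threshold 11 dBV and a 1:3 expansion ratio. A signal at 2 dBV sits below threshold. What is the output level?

-16 dBV

Below threshold, a 1:3 expander applies gain = (3−1)×(T − x) of attenuation.
(3−1) × 9 = 18 dB, so output = 2 − 18 = -16 dBV.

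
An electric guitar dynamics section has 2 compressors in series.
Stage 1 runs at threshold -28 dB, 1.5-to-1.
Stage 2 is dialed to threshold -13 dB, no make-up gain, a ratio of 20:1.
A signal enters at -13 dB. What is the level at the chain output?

Stage 1: 15 dB above -28 dB, reduced 1.5:1 to 10 dB above → -18 dB.
Stage 2: -18 dB ≤ -13 dB, so stage 2 doesn't engage; output -18 dB.

-18 dB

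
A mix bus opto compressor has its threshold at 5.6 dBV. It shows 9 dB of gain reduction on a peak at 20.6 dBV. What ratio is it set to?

Input overshoot = 20.6 − 5.6 = 15 dB.
Output overshoot = 15 − 9 = 6 dB.
Ratio = input overshoot / output overshoot = 15 / 6 = 2.5.

2.5:1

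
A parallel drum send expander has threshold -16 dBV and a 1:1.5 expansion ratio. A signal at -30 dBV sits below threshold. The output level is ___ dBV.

Undershoot = (-16) − (-30) = 14 dB.
At 1:1.5, that expands to 21 dB under threshold.
Output = -16 − 21 = -37 dBV.

-37 dBV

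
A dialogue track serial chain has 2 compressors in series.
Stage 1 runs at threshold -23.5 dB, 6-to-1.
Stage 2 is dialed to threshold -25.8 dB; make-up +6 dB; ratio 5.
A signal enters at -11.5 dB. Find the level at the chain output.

-18.94 dB

Stage 1: -11.5 dB is 12 dB over -23.5 dB; at 6:1 that becomes 2 dB over, giving -21.5 dB.
Stage 2: 4.3 dB above -25.8 dB, reduced 5:1 to 0.86 dB above → -24.94 dB; +6 dB make-up → -18.94 dB.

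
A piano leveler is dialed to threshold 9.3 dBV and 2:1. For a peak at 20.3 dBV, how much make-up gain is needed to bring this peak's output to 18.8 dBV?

4 dB

Without make-up, output = threshold + overshoot/2 = 9.3 + 5.5 = 14.8 dBV.
Gap to target: 4 dB.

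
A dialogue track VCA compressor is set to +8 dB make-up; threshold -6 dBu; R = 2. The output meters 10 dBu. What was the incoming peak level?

Stripping the +8 dB make-up gives 2 dBu at the gain stage.
Post-compression overshoot = 2 − (-6) = 8 dB.
Before 2:1 compression the overshoot was 8 × 2 = 16 dB, so input = -6 + 16 = 10 dBu.

10 dBu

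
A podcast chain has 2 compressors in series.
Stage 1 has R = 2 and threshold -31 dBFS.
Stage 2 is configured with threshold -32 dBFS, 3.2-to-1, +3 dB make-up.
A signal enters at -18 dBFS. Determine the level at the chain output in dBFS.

-26.65625 dBFS

Stage 1: overshoot 13 dB → 13/2 = 6.5 dB → -24.5 dBFS.
Stage 2: -24.5 dBFS is 7.5 dB over -32 dBFS; at 3.2:1 that becomes 2.34375 dB over, giving -29.65625 dBFS; +3 dB make-up → -26.65625 dBFS.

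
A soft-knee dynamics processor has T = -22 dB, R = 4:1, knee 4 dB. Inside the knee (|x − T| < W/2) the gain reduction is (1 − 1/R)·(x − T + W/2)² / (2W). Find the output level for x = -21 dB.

-21.84375 dB

x − T + W/2 = -21 − (-22) + 2 = 3.
GR = (1 − 1/4) × 3² / 8 = 0.75 × 9 / 8 = 0.84375 dB.
Output = -21 − 0.84375 = -21.84375 dB.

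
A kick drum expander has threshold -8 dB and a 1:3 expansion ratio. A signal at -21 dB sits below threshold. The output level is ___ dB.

-47 dB

Undershoot = (-8) − (-21) = 13 dB.
At 1:3, that expands to 39 dB under threshold.
Output = -8 − 39 = -47 dB.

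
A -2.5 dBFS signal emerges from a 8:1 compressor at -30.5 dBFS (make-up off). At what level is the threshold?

Gain reduction = -2.5 − (-30.5) = 28 dB; output overshoot = GR / (R − 1) = 28 / 7 = 4 dB.
Threshold = output − output overshoot = -30.5 − 4 = -34.5 dBFS.

-34.5 dBFS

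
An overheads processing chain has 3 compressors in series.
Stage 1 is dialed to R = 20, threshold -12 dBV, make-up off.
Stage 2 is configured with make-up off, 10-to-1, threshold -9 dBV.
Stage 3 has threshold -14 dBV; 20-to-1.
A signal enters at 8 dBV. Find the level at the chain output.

-13.85 dBV

Stage 1: 8 dBV is 20 dB over -12 dBV; at 20:1 that becomes 1 dB over, giving -11 dBV.
Stage 2: -11 dBV ≤ -9 dBV, so stage 2 doesn't engage; output -11 dBV.
Stage 3: -11 dBV is 3 dB over -14 dBV; at 20:1 that becomes 0.15 dB over, giving -13.85 dBV.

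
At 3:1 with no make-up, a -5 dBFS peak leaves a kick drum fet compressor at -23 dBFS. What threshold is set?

Gain reduction = -5 − (-23) = 18 dB; output overshoot = GR / (R − 1) = 18 / 2 = 9 dB.
Threshold = output − output overshoot = -23 − 9 = -32 dBFS.

-32 dBFS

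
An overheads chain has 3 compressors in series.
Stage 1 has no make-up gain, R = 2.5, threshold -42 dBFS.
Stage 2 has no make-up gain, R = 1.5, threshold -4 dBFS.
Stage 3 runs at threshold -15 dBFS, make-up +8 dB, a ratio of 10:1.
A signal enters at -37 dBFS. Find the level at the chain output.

Stage 1: -37 dBFS is 5 dB over -42 dBFS; at 2.5:1 that becomes 2 dB over, giving -40 dBFS.
Stage 2: below threshold (-40 ≤ -4); passes unchanged; output -40 dBFS.
Stage 3: -40 dBFS ≤ -15 dBFS, so stage 3 doesn't engage; make-up brings it to -32 dBFS.

-32 dBFS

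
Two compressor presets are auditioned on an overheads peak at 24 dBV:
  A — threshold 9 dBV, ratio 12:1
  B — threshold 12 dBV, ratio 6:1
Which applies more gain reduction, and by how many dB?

A: 15 dB over, compressed to 1.25 dB over, so 13.75 dB of GR.
B: 12 dB over, compressed to 2 dB over, so 10 dB of GR.
A applies 3.75 dB more gain reduction.

A, by 3.75 dB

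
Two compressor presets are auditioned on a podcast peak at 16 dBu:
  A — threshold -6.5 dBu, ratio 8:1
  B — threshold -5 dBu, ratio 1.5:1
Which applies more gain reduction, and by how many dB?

A, by 12.6875 dB

A: 22.5 dB over, compressed to 2.8125 dB over, so 19.6875 dB of GR.
B: 21 dB over, compressed to 14 dB over, so 7 dB of GR.
A reduces 12.6875 dB more.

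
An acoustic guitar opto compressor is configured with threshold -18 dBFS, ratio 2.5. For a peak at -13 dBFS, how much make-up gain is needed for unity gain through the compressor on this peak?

Without make-up, output = threshold + overshoot/2.5 = -18 + 2 = -16 dBFS.
Gap to target: 3 dB.

3 dB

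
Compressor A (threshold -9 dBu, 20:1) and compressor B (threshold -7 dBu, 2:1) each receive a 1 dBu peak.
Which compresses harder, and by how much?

A: 10 dB over, compressed to 0.5 dB over, so 9.5 dB of GR.
B: 8 dB over, compressed to 4 dB over, so 4 dB of GR.
Difference: 5.5 dB in favour of A.

A, by 5.5 dB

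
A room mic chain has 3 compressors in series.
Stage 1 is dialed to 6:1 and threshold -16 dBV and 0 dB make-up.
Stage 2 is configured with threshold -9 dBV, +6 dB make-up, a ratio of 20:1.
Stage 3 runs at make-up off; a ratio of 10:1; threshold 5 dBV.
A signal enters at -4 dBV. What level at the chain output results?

Stage 1: overshoot 12 dB → 12/6 = 2 dB → -14 dBV.
Stage 2: -14 dBV is at or below the -9 dBV threshold — no compression; make-up brings it to -8 dBV.
Stage 3: below threshold (-8 ≤ 5); passes unchanged; output -8 dBV.

-8 dBV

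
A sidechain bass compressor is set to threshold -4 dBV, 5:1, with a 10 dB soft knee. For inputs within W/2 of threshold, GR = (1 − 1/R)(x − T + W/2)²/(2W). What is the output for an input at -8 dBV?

-8.04 dBV

x − T + W/2 = -8 − (-4) + 5 = 1.
GR = (1 − 1/5) × 1² / 20 = 0.8 × 1 / 20 = 0.04 dB.
Output = -8 − 0.04 = -8.04 dBV.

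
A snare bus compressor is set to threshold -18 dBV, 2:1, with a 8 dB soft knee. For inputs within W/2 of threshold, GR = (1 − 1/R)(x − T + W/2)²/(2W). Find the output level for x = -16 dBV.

-17.125 dBV

x − T + W/2 = -16 − (-18) + 4 = 6.
GR = (1 − 1/2) × 6² / 16 = 0.5 × 36 / 16 = 1.125 dB.
Output = -16 − 1.125 = -17.125 dBV.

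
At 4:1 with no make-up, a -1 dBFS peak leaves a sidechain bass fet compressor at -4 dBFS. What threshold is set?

Gain reduction = -1 − (-4) = 3 dB; output overshoot = GR / (R − 1) = 3 / 3 = 1 dB.
Threshold = output − output overshoot = -4 − 1 = -5 dBFS.

-5 dBFS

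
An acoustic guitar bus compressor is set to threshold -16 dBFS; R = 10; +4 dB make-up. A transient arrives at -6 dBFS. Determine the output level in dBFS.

-11 dBFS

The input is 10 dB above the -16 dBFS threshold.
At 10:1 the overshoot is divided by 10, leaving 1 dB above threshold.
That puts the output at -15 dBFS; make-up adds 4 dB, giving -11 dBFS.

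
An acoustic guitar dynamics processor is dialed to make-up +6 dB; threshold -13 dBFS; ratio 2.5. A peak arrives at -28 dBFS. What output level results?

-22 dBFS

-28 dBFS is 15 dB below the -13 dBFS threshold, so no gain reduction is applied.
Make-up gain adds 6 dB: -28 + 6 = -22 dBFS.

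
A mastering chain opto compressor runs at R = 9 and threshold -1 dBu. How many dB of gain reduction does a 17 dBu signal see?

16 dB

The signal is 18 dB above threshold.
A 9:1 ratio leaves 2 dB of that excess.
So the signal is attenuated by 18 − 2 = 16 dB.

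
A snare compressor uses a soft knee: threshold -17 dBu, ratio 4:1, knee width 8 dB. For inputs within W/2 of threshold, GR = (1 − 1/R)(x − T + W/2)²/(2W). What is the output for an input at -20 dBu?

-20.046875 dBu

x − T + W/2 = -20 − (-17) + 4 = 1.
GR = (1 − 1/4) × 1² / 16 = 0.75 × 1 / 16 = 0.046875 dB.
Output = -20 − 0.046875 = -20.046875 dBu.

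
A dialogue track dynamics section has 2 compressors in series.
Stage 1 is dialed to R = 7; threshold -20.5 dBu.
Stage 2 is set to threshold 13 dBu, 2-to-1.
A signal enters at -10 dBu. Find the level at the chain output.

Stage 1: -10 dBu is 10.5 dB over -20.5 dBu; at 7:1 that becomes 1.5 dB over, giving -19 dBu.
Stage 2: -19 dBu ≤ 13 dBu, so stage 2 doesn't engage; output -19 dBu.

-19 dBu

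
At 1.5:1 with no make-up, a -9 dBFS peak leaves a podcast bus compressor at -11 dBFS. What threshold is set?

Input is 6 dB above T (since output overshoot × R = input overshoot: (-11 − T)·1.5 = -9 − T gives T = -15 dBFS).
Check: -15 + (-9 − (-15))/1.5 = -15 + 4 = -11 dBFS. ✓

-15 dBFS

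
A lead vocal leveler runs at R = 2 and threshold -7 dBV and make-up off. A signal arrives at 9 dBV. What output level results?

1 dBV

Overshoot: 9 − (-7) = 16 dB.
At 2:1 the overshoot is divided by 2, leaving 8 dB above threshold.
That puts the output at 1 dBV.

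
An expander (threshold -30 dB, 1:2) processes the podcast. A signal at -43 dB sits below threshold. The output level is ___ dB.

-56 dB

Below threshold, a 1:2 expander applies gain = (2−1)×(T − x) of attenuation.
(2−1) × 13 = 13 dB, so output = -43 − 13 = -56 dB.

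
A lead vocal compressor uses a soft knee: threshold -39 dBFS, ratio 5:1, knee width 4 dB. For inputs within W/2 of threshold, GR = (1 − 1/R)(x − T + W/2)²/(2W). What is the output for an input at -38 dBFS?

x − T + W/2 = -38 − (-39) + 2 = 3.
GR = (1 − 1/5) × 3² / 8 = 0.8 × 9 / 8 = 0.9 dB.
Output = -38 − 0.9 = -38.9 dBFS.

-38.9 dBFS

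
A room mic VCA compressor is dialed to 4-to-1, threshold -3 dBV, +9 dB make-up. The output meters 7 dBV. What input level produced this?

1 dBV

Stripping the +9 dB make-up gives -2 dBV at the gain stage.
The compressed level sits -2 − (-3) = 1 dB over threshold.
Undo the ratio: input overshoot = 1 × 4 = 4 dB, giving input = 1 dBV.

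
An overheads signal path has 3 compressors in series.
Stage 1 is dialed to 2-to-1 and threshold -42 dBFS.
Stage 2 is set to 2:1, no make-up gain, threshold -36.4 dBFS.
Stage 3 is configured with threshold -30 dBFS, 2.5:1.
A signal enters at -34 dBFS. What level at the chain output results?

-38 dBFS

Stage 1: -34 dBFS is 8 dB over -42 dBFS; at 2:1 that becomes 4 dB over, giving -38 dBFS.
Stage 2: -38 dBFS is at or below the -36.4 dBFS threshold — no compression; output -38 dBFS.
Stage 3: -38 dBFS ≤ -30 dBFS, so stage 3 doesn't engage; output -38 dBFS.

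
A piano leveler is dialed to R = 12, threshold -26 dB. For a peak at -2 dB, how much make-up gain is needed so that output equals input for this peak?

22 dB

The peak compresses to -26 + 24/12 = -24 dB.
To reach -2 dB requires -2 − (-24) = 22 dB of make-up.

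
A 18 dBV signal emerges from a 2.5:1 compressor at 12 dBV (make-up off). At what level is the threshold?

Let T be the threshold. Output overshoot = (input overshoot)/R, so 12 − T = (18 − T)/2.5.
2.5·(12 − T) = 18 − T → 1.5·T = 30 − 18 = 12.
T = 12/1.5 = 8 dBV.

8 dBV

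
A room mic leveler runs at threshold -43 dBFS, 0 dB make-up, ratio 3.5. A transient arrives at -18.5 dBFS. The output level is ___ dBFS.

-36 dBFS

Overshoot: -18.5 − (-43) = 24.5 dB.
At 3.5:1 the overshoot is divided by 3.5, leaving 7 dB above threshold.
That puts the output at -36 dBFS.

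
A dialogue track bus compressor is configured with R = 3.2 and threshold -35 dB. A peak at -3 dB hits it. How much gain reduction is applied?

The signal is 32 dB above threshold.
A 3.2:1 ratio leaves 10 dB of that excess.
GR = overshoot in − overshoot out = 32 − 10 = 22 dB.

22 dB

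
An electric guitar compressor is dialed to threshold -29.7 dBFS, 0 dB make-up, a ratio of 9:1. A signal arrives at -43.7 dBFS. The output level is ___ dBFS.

-43.7 dBFS is 14 dB below the -29.7 dBFS threshold, so no gain reduction is applied.
Output = input = -43.7 dBFS.

-43.7 dBFS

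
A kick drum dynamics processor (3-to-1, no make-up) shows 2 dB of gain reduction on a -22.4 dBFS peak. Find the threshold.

Input is 3 dB above T (since output overshoot × R = input overshoot: (-24.4 − T)·3 = -22.4 − T gives T = -25.4 dBFS).
Check: -25.4 + (-22.4 − (-25.4))/3 = -25.4 + 1 = -24.4 dBFS. ✓

-25.4 dBFS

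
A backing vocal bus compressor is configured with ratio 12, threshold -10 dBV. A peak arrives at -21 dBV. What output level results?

-21 dBV

-21 dBV is 11 dB below the -10 dBV threshold, so no gain reduction is applied.
Output = input = -21 dBV.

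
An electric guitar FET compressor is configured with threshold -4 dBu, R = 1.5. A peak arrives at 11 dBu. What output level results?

6 dBu

The input is 15 dB above the -4 dBu threshold.
At 1.5:1 the overshoot is divided by 1.5, leaving 10 dB above threshold.
So the level is -4 + 10 = 6 dBu.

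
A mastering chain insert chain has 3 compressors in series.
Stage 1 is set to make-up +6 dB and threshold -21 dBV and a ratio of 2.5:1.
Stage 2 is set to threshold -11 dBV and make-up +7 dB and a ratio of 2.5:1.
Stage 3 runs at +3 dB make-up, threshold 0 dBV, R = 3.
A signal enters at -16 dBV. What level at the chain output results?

Stage 1: overshoot 5 dB → 5/2.5 = 2 dB → -19 dBV; +6 dB make-up → -13 dBV.
Stage 2: below threshold (-13 ≤ -11); passes unchanged; make-up brings it to -6 dBV.
Stage 3: -6 dBV is at or below the 0 dBV threshold — no compression; make-up brings it to -3 dBV.

-3 dBV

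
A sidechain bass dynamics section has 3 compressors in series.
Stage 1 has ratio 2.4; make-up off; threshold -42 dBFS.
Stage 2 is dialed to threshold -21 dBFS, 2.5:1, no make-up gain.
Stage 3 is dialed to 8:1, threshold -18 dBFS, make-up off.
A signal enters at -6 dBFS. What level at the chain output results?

Stage 1: -6 dBFS is 36 dB over -42 dBFS; at 2.4:1 that becomes 15 dB over, giving -27 dBFS.
Stage 2: -27 dBFS ≤ -21 dBFS, so stage 2 doesn't engage; output -27 dBFS.
Stage 3: -27 dBFS ≤ -18 dBFS, so stage 3 doesn't engage; output -27 dBFS.

-27 dBFS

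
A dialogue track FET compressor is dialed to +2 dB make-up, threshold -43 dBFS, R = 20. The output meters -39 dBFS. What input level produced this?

Remove make-up: -39 − 2 = -41 dBFS.
The compressed level sits -41 − (-43) = 2 dB over threshold.
Before 20:1 compression the overshoot was 2 × 20 = 40 dB, so input = -43 + 40 = -3 dBFS.

-3 dBFS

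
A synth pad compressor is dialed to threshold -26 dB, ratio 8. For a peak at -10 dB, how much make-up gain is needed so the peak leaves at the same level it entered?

Without make-up, output = threshold + overshoot/8 = -26 + 2 = -24 dB.
Gap to target: 14 dB.

14 dB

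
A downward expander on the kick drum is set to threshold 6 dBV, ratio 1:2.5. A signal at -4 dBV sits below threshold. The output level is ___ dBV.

-19 dBV

Below threshold, a 1:2.5 expander applies gain = (2.5−1)×(T − x) of attenuation.
(2.5−1) × 10 = 15 dB, so output = -4 − 15 = -19 dBV.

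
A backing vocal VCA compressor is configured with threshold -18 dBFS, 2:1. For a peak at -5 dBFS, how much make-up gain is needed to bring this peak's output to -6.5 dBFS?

5 dB

The peak compresses to -18 + 13/2 = -11.5 dBFS.
To reach -6.5 dBFS requires -6.5 − (-11.5) = 5 dB of make-up.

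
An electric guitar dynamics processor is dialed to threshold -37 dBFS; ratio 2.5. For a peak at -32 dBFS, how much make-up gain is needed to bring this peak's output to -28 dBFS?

The peak compresses to -37 + 5/2.5 = -35 dBFS.
To reach -28 dBFS requires -28 − (-35) = 7 dB of make-up.

7 dB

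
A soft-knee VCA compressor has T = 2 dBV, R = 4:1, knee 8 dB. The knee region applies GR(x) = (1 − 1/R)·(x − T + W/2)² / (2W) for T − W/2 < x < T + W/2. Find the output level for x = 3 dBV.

1.828125 dBV

x − T + W/2 = 3 − 2 + 4 = 5.
GR = (1 − 1/4) × 5² / 16 = 0.75 × 25 / 16 = 1.171875 dB.
Output = 3 − 1.171875 = 1.828125 dBV.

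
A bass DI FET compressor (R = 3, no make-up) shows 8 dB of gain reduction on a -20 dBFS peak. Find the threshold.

Let T be the threshold. Output overshoot = (input overshoot)/R, so -28 − T = (-20 − T)/3.
3·(-28 − T) = -20 − T → 2·T = -84 − (-20) = -64.
T = -64/2 = -32 dBFS.

-32 dBFS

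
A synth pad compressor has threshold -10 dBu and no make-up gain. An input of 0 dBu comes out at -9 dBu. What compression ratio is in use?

Input overshoot = 0 − (-10) = 10 dB; output overshoot = -9 − (-10) = 1 dB.
Ratio = 10 / 1 = 10.

10:1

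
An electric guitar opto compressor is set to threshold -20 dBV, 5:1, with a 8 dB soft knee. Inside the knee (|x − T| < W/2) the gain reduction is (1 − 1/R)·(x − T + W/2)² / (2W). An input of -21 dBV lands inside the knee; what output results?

x − T + W/2 = -21 − (-20) + 4 = 3.
GR = (1 − 1/5) × 3² / 16 = 0.8 × 9 / 16 = 0.45 dB.
Output = -21 − 0.45 = -21.45 dBV.

-21.45 dBV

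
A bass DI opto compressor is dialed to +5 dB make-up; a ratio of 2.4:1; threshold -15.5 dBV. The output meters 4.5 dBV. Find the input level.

20.5 dBV

Before make-up, the level was 4.5 − 5 = -0.5 dBV.
That's 15 dB above the -15.5 dBV threshold.
Input overshoot = R × output overshoot = 36 dB → input = -15.5 + 36 = 20.5 dBV.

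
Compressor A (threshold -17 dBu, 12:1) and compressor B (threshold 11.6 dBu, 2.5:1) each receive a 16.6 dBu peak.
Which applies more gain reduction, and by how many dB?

A, by 27.8 dB

A: GR = 33.6 − 33.6/12 = 30.8 dB.
B: GR = 5 − 5/2.5 = 3 dB.
A applies 27.8 dB more gain reduction.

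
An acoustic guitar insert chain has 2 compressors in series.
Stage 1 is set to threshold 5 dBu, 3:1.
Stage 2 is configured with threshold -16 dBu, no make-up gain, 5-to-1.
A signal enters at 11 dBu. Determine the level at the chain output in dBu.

Stage 1: 6 dB above 5 dBu, reduced 3:1 to 2 dB above → 7 dBu.
Stage 2: overshoot 23 dB → 23/5 = 4.6 dB → -11.4 dBu.

-11.4 dBu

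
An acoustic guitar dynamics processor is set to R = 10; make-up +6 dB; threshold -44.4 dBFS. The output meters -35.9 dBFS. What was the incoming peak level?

Stripping the +6 dB make-up gives -41.9 dBFS at the gain stage.
That's 2.5 dB above the -44.4 dBFS threshold.
Input overshoot = R × output overshoot = 25 dB → input = -44.4 + 25 = -19.4 dBFS.

-19.4 dBFS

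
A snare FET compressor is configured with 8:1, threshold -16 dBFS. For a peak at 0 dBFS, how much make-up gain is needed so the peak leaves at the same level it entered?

The peak compresses to -16 + 16/8 = -14 dBFS.
To reach 0 dBFS requires 0 − (-14) = 14 dB of make-up.

14 dB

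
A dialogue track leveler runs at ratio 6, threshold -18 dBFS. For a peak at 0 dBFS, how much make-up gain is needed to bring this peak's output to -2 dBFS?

13 dB

Overshoot 18 dB → 18/6 = 3 dB after compression, so the compressed level is -18 + 3 = -15 dBFS.
Make-up = target − compressed = -2 − (-15) = 13 dB.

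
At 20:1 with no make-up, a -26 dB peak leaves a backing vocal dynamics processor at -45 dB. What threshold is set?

-46 dB

Let T be the threshold. Output overshoot = (input overshoot)/R, so -45 − T = (-26 − T)/20.
20·(-45 − T) = -26 − T → 19·T = -900 − (-26) = -874.
T = -874/19 = -46 dB.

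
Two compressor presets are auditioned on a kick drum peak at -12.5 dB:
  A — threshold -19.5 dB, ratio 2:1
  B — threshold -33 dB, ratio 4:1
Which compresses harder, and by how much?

B, by 11.875 dB

A: 7 dB over, compressed to 3.5 dB over, so 3.5 dB of GR.
B: 20.5 dB over, compressed to 5.125 dB over, so 15.375 dB of GR.
Difference: 11.875 dB in favour of B.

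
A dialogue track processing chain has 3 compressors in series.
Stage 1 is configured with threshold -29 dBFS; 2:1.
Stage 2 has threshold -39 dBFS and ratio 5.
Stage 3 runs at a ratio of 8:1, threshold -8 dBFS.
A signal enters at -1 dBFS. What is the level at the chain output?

-34.2 dBFS

Stage 1: 28 dB above -29 dBFS, reduced 2:1 to 14 dB above → -15 dBFS.
Stage 2: overshoot 24 dB → 24/5 = 4.8 dB → -34.2 dBFS.
Stage 3: -34.2 dBFS ≤ -8 dBFS, so stage 3 doesn't engage; output -34.2 dBFS.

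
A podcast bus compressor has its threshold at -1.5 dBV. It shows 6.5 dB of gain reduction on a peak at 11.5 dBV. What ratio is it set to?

2:1

Input overshoot = 11.5 − (-1.5) = 13 dB.
Output overshoot = 13 − 6.5 = 6.5 dB.
Ratio = input overshoot / output overshoot = 13 / 6.5 = 2.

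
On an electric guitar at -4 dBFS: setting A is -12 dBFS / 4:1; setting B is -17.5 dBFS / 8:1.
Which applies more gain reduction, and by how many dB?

B, by 5.8125 dB

A: overshoot 8 dB → output overshoot 2 dB → GR 6 dB.
B: overshoot 13.5 dB → output overshoot 1.6875 dB → GR 11.8125 dB.
B applies 5.8125 dB more gain reduction.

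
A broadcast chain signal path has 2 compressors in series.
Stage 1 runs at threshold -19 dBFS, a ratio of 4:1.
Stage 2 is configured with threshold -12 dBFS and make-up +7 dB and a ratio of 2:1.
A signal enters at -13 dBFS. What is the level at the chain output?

Stage 1: 6 dB above -19 dBFS, reduced 4:1 to 1.5 dB above → -17.5 dBFS.
Stage 2: -17.5 dBFS ≤ -12 dBFS, so stage 2 doesn't engage; make-up brings it to -10.5 dBFS.

-10.5 dBFS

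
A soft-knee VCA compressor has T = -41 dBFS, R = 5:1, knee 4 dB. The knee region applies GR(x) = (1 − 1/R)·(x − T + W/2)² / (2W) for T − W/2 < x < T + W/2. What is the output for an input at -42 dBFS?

x − T + W/2 = -42 − (-41) + 2 = 1.
GR = (1 − 1/5) × 1² / 8 = 0.8 × 1 / 8 = 0.1 dB.
Output = -42 − 0.1 = -42.1 dBFS.

-42.1 dBFS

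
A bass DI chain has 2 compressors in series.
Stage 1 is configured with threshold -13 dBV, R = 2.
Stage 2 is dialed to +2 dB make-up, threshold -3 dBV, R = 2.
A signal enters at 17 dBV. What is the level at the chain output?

Stage 1: 17 dBV is 30 dB over -13 dBV; at 2:1 that becomes 15 dB over, giving 2 dBV.
Stage 2: 5 dB above -3 dBV, reduced 2:1 to 2.5 dB above → -0.5 dBV; +2 dB make-up → 1.5 dBV.

1.5 dBV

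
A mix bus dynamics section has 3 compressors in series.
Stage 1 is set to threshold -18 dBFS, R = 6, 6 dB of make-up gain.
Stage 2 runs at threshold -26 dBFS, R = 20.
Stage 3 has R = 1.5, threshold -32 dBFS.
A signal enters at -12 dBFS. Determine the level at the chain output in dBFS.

-27.5 dBFS

Stage 1: overshoot 6 dB → 6/6 = 1 dB → -17 dBFS; +6 dB make-up → -11 dBFS.
Stage 2: -11 dBFS is 15 dB over -26 dBFS; at 20:1 that becomes 0.75 dB over, giving -25.25 dBFS.
Stage 3: 6.75 dB above -32 dBFS, reduced 1.5:1 to 4.5 dB above → -27.5 dBFS.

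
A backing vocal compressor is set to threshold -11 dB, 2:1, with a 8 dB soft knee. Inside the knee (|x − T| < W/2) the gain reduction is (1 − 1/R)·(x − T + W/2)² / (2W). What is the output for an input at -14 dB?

-14.03125 dB

x − T + W/2 = -14 − (-11) + 4 = 1.
GR = (1 − 1/2) × 1² / 16 = 0.5 × 1 / 16 = 0.03125 dB.
Output = -14 − 0.03125 = -14.03125 dB.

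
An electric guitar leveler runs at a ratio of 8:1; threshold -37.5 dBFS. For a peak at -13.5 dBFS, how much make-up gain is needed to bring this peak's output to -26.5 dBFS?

8 dB

Without make-up, output = threshold + overshoot/8 = -37.5 + 3 = -34.5 dBFS.
Gap to target: 8 dB.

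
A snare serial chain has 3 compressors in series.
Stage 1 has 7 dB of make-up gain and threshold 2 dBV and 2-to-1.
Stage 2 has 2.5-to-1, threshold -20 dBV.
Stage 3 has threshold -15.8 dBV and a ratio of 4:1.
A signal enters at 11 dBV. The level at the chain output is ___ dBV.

-13.5 dBV

Stage 1: 11 dBV is 9 dB over 2 dBV; at 2:1 that becomes 4.5 dB over, giving 6.5 dBV; +7 dB make-up → 13.5 dBV.
Stage 2: 13.5 dBV is 33.5 dB over -20 dBV; at 2.5:1 that becomes 13.4 dB over, giving -6.6 dBV.
Stage 3: overshoot 9.2 dB → 9.2/4 = 2.3 dB → -13.5 dBV.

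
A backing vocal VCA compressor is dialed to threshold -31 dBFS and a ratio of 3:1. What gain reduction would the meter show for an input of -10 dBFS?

14 dB

The signal is 21 dB above threshold.
At 3:1, output sits 21/3 = 7 dB above threshold.
Gain reduction = 21 − 7 = 14 dB.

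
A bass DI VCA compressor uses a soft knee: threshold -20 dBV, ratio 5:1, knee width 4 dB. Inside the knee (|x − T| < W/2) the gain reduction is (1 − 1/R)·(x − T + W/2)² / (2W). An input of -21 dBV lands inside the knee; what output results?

x − T + W/2 = -21 − (-20) + 2 = 1.
GR = (1 − 1/5) × 1² / 8 = 0.8 × 1 / 8 = 0.1 dB.
Output = -21 − 0.1 = -21.1 dBV.

-21.1 dBV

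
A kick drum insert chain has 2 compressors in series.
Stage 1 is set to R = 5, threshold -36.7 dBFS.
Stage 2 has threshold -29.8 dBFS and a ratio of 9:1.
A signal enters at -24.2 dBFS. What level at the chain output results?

-34.2 dBFS

Stage 1: 12.5 dB above -36.7 dBFS, reduced 5:1 to 2.5 dB above → -34.2 dBFS.
Stage 2: below threshold (-34.2 ≤ -29.8); passes unchanged; output -34.2 dBFS.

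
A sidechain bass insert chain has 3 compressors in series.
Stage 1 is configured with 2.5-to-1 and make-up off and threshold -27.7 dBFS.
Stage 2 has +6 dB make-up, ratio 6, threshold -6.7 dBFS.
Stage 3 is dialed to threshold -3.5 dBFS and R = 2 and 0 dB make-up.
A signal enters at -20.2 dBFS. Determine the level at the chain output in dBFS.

Stage 1: 7.5 dB above -27.7 dBFS, reduced 2.5:1 to 3 dB above → -24.7 dBFS.
Stage 2: -24.7 dBFS is at or below the -6.7 dBFS threshold — no compression; make-up brings it to -18.7 dBFS.
Stage 3: -18.7 dBFS ≤ -3.5 dBFS, so stage 3 doesn't engage; output -18.7 dBFS.

-18.7 dBFS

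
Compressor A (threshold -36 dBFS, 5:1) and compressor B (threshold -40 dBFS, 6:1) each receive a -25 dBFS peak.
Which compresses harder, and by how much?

B, by 3.7 dB

A: 11 dB over, compressed to 2.2 dB over, so 8.8 dB of GR.
B: 15 dB over, compressed to 2.5 dB over, so 12.5 dB of GR.
Difference: 3.7 dB in favour of B.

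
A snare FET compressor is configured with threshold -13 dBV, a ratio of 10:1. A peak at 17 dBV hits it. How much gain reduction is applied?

The signal is 30 dB above threshold.
At 10:1, output sits 30/10 = 3 dB above threshold.
GR = overshoot in − overshoot out = 30 − 3 = 27 dB.

27 dB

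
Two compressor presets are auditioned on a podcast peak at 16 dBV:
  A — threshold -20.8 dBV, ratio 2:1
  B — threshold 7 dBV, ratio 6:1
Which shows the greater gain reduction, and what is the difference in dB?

A, by 10.9 dB

A: overshoot 36.8 dB → output overshoot 18.4 dB → GR 18.4 dB.
B: overshoot 9 dB → output overshoot 1.5 dB → GR 7.5 dB.
A applies 10.9 dB more gain reduction.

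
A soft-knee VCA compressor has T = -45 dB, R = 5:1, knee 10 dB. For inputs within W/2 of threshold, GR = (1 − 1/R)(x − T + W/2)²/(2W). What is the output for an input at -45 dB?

-46 dB

x − T + W/2 = -45 − (-45) + 5 = 5.
GR = (1 − 1/5) × 5² / 20 = 0.8 × 25 / 20 = 1 dB.
Output = -45 − 1 = -46 dB.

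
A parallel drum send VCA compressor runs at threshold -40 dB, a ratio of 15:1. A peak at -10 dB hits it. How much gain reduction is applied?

28 dB

Overshoot = -10 − (-40) = 30 dB.
A 15:1 ratio leaves 2 dB of that excess.
So the signal is attenuated by 30 − 2 = 28 dB.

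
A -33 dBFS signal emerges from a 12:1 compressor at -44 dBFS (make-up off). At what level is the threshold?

Gain reduction = -33 − (-44) = 11 dB; output overshoot = GR / (R − 1) = 11 / 11 = 1 dB.
Threshold = output − output overshoot = -44 − 1 = -45 dBFS.

-45 dBFS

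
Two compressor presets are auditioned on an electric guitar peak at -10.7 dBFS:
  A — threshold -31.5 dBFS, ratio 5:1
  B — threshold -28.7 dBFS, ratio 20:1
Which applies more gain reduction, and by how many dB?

B, by 0.46 dB

A: GR = 20.8 − 20.8/5 = 16.64 dB.
B: GR = 18 − 18/20 = 17.1 dB.
B applies 0.46 dB more gain reduction.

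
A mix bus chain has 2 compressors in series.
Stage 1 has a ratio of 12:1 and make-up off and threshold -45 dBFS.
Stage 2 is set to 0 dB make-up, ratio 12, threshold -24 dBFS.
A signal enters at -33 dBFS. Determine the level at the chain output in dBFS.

-44 dBFS

Stage 1: -33 dBFS is 12 dB over -45 dBFS; at 12:1 that becomes 1 dB over, giving -44 dBFS.
Stage 2: -44 dBFS is at or below the -24 dBFS threshold — no compression; output -44 dBFS.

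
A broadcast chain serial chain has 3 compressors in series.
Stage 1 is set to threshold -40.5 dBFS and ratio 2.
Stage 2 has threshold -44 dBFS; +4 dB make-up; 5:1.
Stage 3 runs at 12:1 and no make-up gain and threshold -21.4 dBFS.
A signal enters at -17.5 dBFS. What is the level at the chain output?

Stage 1: overshoot 23 dB → 23/2 = 11.5 dB → -29 dBFS.
Stage 2: 15 dB above -44 dBFS, reduced 5:1 to 3 dB above → -41 dBFS; +4 dB make-up → -37 dBFS.
Stage 3: below threshold (-37 ≤ -21.4); passes unchanged; output -37 dBFS.

-37 dBFS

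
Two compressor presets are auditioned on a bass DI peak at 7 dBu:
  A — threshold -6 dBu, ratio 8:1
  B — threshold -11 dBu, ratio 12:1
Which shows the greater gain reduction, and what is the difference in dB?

A: 13 dB over, compressed to 1.625 dB over, so 11.375 dB of GR.
B: 18 dB over, compressed to 1.5 dB over, so 16.5 dB of GR.
B applies 5.125 dB more gain reduction.

B, by 5.125 dB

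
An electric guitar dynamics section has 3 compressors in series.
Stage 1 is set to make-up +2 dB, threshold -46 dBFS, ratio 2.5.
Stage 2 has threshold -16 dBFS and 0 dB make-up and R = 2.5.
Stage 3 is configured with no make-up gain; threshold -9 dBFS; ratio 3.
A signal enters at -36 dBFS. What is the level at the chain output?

Stage 1: -36 dBFS is 10 dB over -46 dBFS; at 2.5:1 that becomes 4 dB over, giving -42 dBFS; +2 dB make-up → -40 dBFS.
Stage 2: below threshold (-40 ≤ -16); passes unchanged; output -40 dBFS.
Stage 3: below threshold (-40 ≤ -9); passes unchanged; output -40 dBFS.

-40 dBFS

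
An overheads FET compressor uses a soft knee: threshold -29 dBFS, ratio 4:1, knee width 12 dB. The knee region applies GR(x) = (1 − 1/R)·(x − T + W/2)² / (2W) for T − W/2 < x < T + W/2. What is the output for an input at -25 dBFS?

-28.125 dBFS

x − T + W/2 = -25 − (-29) + 6 = 10.
GR = (1 − 1/4) × 10² / 24 = 0.75 × 100 / 24 = 3.125 dB.
Output = -25 − 3.125 = -28.125 dBFS.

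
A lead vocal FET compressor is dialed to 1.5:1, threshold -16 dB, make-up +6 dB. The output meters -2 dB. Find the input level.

Stripping the +6 dB make-up gives -8 dB at the gain stage.
Post-compression overshoot = -8 − (-16) = 8 dB.
Undo the ratio: input overshoot = 8 × 1.5 = 12 dB, giving input = -4 dB.

-4 dB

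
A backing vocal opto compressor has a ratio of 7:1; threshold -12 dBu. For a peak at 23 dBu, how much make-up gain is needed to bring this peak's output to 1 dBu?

The peak compresses to -12 + 35/7 = -7 dBu.
To reach 1 dBu requires 1 − (-7) = 8 dB of make-up.

8 dB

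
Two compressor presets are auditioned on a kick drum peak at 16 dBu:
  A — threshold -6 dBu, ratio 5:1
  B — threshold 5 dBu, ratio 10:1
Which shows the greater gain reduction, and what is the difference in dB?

A, by 7.7 dB

A: 22 dB over, compressed to 4.4 dB over, so 17.6 dB of GR.
B: 11 dB over, compressed to 1.1 dB over, so 9.9 dB of GR.
A applies 7.7 dB more gain reduction.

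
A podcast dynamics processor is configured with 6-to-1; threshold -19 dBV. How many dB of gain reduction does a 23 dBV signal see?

The signal is 42 dB above threshold.
After 6:1 compression the overshoot becomes 42/6 = 7 dB.
GR = overshoot in − overshoot out = 42 − 7 = 35 dB.

35 dB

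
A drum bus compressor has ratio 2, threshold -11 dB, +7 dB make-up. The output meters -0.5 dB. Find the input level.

-4 dB

Stripping the +7 dB make-up gives -7.5 dB at the gain stage.
That's 3.5 dB above the -11 dB threshold.
Before 2:1 compression the overshoot was 3.5 × 2 = 7 dB, so input = -11 + 7 = -4 dB.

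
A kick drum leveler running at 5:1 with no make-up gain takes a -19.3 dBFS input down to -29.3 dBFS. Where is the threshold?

Gain reduction = -19.3 − (-29.3) = 10 dB; output overshoot = GR / (R − 1) = 10 / 4 = 2.5 dB.
Threshold = output − output overshoot = -29.3 − 2.5 = -31.8 dBFS.

-31.8 dBFS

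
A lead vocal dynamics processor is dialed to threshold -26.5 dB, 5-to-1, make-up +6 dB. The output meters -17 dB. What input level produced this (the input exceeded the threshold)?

Before make-up, the level was -17 − 6 = -23 dB.
That's 3.5 dB above the -26.5 dB threshold.
Input overshoot = R × output overshoot = 17.5 dB → input = -26.5 + 17.5 = -9 dB.

-9 dB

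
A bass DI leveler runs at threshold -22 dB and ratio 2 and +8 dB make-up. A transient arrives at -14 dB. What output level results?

-10 dB

-14 dB sits 8 dB over threshold.
The 8 dB excess becomes 4 dB after 2:1 reduction.
Output = -22 + 4 = -18 dB; make-up adds 8 dB, giving -10 dB.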